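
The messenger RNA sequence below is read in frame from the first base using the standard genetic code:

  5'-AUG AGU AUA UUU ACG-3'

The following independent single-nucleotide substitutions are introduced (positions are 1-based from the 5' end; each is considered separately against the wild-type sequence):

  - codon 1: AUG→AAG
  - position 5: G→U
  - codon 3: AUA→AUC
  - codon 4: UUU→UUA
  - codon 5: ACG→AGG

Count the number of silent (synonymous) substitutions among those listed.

Codon 1: AUG (Met) → AAG (Lys) — missense.
Codon 2: AGU (Ser) → AUU (Ile) — missense.
Codon 3: AUA (Ile) → AUC (Ile) — synonymous.
Codon 4: UUU (Phe) → UUA (Leu) — missense.
Codon 5: ACG (Thr) → AGG (Arg) — missense.
Synonymous: 1 of 5.

1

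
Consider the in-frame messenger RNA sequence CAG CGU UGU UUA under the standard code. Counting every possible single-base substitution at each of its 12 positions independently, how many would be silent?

7

Codon 1 (CAG, Gln): 1 synonymous substitution.
Codon 2 (CGU, Arg): 3 synonymous substitutions.
Codon 3 (UGU, Cys): 1 synonymous substitution.
Codon 4 (UUA, Leu): 2 synonymous substitutions.
Total: 1 + 3 + 1 + 2 = 7.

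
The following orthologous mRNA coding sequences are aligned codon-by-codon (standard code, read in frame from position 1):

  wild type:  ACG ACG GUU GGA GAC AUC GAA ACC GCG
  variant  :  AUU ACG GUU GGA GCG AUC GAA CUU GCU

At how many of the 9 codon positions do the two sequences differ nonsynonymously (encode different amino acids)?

Codon 1: ACG Thr / AUU Ile — nonsynonymous.
Codon 2: ACG Thr / ACG Thr — identical.
Codon 3: GUU Val / GUU Val — identical.
Codon 4: GGA Gly / GGA Gly — identical.
Codon 5: GAC Asp / GCG Ala — nonsynonymous.
Codon 6: AUC Ile / AUC Ile — identical.
Codon 7: GAA Glu / GAA Glu — identical.
Codon 8: ACC Thr / CUU Leu — nonsynonymous.
Codon 9: GCG Ala / GCU Ala — synonymous.
Nonsynonymous differences: 3.

3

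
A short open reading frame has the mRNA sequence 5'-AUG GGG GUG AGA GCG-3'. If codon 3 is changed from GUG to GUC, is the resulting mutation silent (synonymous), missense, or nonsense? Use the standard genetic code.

Position 9 falls in codon 3: GUG → Val.
After the substitution the codon is GUC → Val.
Both encode Val, so the change is synonymous.

silent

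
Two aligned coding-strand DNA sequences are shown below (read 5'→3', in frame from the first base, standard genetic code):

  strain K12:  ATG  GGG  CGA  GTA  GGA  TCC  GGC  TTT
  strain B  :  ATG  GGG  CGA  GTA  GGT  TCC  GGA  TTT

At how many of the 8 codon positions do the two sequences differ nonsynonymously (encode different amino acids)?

0

Codon 1: ATG Met / ATG Met — identical.
Codon 2: GGG Gly / GGG Gly — identical.
Codon 3: CGA Arg / CGA Arg — identical.
Codon 4: GTA Val / GTA Val — identical.
Codon 5: GGA Gly / GGT Gly — synonymous.
Codon 6: TCC Ser / TCC Ser — identical.
Codon 7: GGC Gly / GGA Gly — synonymous.
Codon 8: TTT Phe / TTT Phe — identical.
Nonsynonymous differences: 0.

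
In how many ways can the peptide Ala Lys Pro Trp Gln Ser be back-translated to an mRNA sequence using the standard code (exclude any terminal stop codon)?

384

Ala: 4 codons.
Lys: 2 codons.
Pro: 4 codons.
Trp: 1 codon.
Gln: 2 codons.
Ser: 6 codons.
4 × 2 × 4 × 1 × 2 × 6 = 384.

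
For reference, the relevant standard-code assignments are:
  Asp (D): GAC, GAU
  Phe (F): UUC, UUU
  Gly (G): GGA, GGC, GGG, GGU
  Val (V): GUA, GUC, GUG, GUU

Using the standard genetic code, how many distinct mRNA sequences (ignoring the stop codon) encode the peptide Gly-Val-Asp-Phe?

Gly: 4 codons.
Val: 4 codons.
Asp: 2 codons.
Phe: 2 codons.
4 × 4 × 2 × 2 = 64.

64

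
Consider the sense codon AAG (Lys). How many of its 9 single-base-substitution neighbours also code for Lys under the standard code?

Position 1: none → 0 synonymous.
Position 2: none → 0 synonymous.
Position 3: AAA → 1 synonymous.
Total: 0 + 0 + 1 = 1.

1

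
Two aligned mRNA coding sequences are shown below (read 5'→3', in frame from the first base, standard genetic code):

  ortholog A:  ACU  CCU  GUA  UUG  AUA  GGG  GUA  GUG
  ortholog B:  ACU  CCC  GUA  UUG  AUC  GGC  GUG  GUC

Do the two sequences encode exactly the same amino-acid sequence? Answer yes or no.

yes

Codon 1: ACU Thr / ACU Thr — identical.
Codon 2: CCU Pro / CCC Pro — synonymous.
Codon 3: GUA Val / GUA Val — identical.
Codon 4: UUG Leu / UUG Leu — identical.
Codon 5: AUA Ile / AUC Ile — synonymous.
Codon 6: GGG Gly / GGC Gly — synonymous.
Codon 7: GUA Val / GUG Val — synonymous.
Codon 8: GUG Val / GUC Val — synonymous.
Nonsynonymous differences: 0 → same protein.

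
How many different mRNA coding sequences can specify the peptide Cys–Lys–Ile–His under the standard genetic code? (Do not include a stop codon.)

Cys: 2 codons.
Lys: 2 codons.
Ile: 3 codons.
His: 2 codons.
2 × 2 × 3 × 2 = 24.

24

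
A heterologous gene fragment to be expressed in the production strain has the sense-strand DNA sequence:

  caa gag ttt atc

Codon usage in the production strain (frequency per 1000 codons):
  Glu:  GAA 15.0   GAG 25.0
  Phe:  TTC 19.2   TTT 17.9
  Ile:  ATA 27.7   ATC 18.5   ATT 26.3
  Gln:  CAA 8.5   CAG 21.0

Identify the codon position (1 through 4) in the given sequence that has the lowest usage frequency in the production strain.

Codon 1 CAA (Gln): 8.5 per 1000.
Codon 2 GAG (Glu): 25.0 per 1000.
Codon 3 TTT (Phe): 17.9 per 1000.
Codon 4 ATC (Ile): 18.5 per 1000.
Lowest frequency is 8.5 at codon 1.

1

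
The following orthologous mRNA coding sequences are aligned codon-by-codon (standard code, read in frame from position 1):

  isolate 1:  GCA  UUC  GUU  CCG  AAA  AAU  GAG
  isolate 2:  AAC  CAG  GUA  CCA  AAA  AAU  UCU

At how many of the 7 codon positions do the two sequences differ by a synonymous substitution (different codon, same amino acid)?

2

Codon 1: GCA Ala / AAC Asn — nonsynonymous.
Codon 2: UUC Phe / CAG Gln — nonsynonymous.
Codon 3: GUU Val / GUA Val — synonymous.
Codon 4: CCG Pro / CCA Pro — synonymous.
Codon 5: AAA Lys / AAA Lys — identical.
Codon 6: AAU Asn / AAU Asn — identical.
Codon 7: GAG Glu / UCU Ser — nonsynonymous.
Synonymous differences: 2.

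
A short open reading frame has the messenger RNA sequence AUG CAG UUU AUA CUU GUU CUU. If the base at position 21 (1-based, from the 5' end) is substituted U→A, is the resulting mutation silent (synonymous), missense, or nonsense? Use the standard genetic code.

silent

Position 21 falls in codon 7: CUU → Leu.
After the substitution the codon is CUA → Leu.
Both encode Leu, so the change is synonymous.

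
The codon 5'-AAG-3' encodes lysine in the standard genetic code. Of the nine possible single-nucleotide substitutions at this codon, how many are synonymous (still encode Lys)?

1

Position 1: none → 0 synonymous.
Position 2: none → 0 synonymous.
Position 3: AAA → 1 synonymous.
Total: 0 + 0 + 1 = 1.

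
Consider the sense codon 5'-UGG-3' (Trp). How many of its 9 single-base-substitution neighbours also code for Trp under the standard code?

0

Position 1: none → 0 synonymous.
Position 2: none → 0 synonymous.
Position 3: none → 0 synonymous.
Total: 0 + 0 + 0 = 0.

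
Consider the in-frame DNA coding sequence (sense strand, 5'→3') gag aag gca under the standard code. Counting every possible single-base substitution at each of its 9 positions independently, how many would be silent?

Codon 1 (GAG, Glu): 1 synonymous substitution.
Codon 2 (AAG, Lys): 1 synonymous substitution.
Codon 3 (GCA, Ala): 3 synonymous substitutions.
Total: 1 + 1 + 3 = 5.

5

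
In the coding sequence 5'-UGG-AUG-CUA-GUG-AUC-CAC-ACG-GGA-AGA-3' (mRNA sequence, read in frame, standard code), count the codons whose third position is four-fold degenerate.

Codon 1 UGG (Trp): third position 1-fold.
Codon 2 AUG (Met): third position 1-fold.
Codon 3 CUA (Leu): third position 4-fold.
Codon 4 GUG (Val): third position 4-fold.
Codon 5 AUC (Ile): third position 3-fold.
Codon 6 CAC (His): third position 2-fold.
Codon 7 ACG (Thr): third position 4-fold.
Codon 8 GGA (Gly): third position 4-fold.
Codon 9 AGA (Arg): third position 2-fold.
Four-fold degenerate third positions: 4.

4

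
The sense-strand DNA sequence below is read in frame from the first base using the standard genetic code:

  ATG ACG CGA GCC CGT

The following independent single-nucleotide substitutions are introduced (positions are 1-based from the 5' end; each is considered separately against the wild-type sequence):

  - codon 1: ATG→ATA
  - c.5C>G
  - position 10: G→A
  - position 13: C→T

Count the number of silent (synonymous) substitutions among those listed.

0

Codon 1: ATG (Met) → ATA (Ile) — missense.
Codon 2: ACG (Thr) → AGG (Arg) — missense.
Codon 4: GCC (Ala) → ACC (Thr) — missense.
Codon 5: CGT (Arg) → TGT (Cys) — missense.
Synonymous: 0 of 4.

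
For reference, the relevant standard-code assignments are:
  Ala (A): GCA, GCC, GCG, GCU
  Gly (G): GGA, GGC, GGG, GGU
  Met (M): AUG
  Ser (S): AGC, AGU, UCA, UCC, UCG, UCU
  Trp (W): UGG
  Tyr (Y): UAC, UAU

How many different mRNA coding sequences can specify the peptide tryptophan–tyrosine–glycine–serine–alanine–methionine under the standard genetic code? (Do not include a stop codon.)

192

Trp: 1 codon.
Tyr: 2 codons.
Gly: 4 codons.
Ser: 6 codons.
Ala: 4 codons.
Met: 1 codon.
1 × 2 × 4 × 6 × 4 × 1 = 192.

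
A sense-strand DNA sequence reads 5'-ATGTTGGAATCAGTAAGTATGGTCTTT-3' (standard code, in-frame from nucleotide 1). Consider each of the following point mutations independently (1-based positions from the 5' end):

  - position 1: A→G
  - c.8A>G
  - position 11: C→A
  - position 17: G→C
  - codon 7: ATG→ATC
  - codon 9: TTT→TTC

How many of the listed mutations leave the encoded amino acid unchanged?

Codon 1: ATG (Met) → GTG (Val) — missense.
Codon 3: GAA (Glu) → GGA (Gly) — missense.
Codon 4: TCA (Ser) → TAA (Stop) — nonsense.
Codon 6: AGT (Ser) → ACT (Thr) — missense.
Codon 7: ATG (Met) → ATC (Ile) — missense.
Codon 9: TTT (Phe) → TTC (Phe) — synonymous.
Synonymous: 1 of 6.

1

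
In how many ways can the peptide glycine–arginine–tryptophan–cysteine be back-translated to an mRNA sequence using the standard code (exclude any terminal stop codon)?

48

Gly: 4 codons.
Arg: 6 codons.
Trp: 1 codon.
Cys: 2 codons.
4 × 6 × 1 × 2 = 48.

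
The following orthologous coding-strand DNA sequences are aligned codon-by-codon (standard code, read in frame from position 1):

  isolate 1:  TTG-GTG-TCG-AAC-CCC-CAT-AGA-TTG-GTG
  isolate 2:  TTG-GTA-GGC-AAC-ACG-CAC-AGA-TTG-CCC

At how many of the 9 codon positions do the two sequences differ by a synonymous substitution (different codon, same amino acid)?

Codon 1: TTG Leu / TTG Leu — identical.
Codon 2: GTG Val / GTA Val — synonymous.
Codon 3: TCG Ser / GGC Gly — nonsynonymous.
Codon 4: AAC Asn / AAC Asn — identical.
Codon 5: CCC Pro / ACG Thr — nonsynonymous.
Codon 6: CAT His / CAC His — synonymous.
Codon 7: AGA Arg / AGA Arg — identical.
Codon 8: TTG Leu / TTG Leu — identical.
Codon 9: GTG Val / CCC Pro — nonsynonymous.
Synonymous differences: 2.

2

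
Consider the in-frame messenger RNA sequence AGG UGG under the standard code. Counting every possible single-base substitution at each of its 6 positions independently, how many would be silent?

Codon 1 (AGG, Arg): 2 synonymous substitutions.
Codon 2 (UGG, Trp): 0 synonymous substitutions.
Total: 2 + 0 = 2.

2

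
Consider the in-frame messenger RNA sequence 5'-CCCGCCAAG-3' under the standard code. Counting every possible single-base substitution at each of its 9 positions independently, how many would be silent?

7

Codon 1 (CCC, Pro): 3 synonymous substitutions.
Codon 2 (GCC, Ala): 3 synonymous substitutions.
Codon 3 (AAG, Lys): 1 synonymous substitution.
Total: 3 + 3 + 1 = 7.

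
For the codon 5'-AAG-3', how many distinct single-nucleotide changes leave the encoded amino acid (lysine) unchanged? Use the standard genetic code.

Position 1: none → 0 synonymous.
Position 2: none → 0 synonymous.
Position 3: AAA → 1 synonymous.
Total: 0 + 0 + 1 = 1.

1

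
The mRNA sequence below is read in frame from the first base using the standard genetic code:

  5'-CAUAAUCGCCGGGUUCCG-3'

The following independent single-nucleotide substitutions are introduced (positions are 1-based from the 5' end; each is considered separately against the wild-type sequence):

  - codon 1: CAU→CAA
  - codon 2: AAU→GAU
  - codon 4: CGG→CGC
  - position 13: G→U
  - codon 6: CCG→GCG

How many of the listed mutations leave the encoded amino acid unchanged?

Codon 1: CAU (His) → CAA (Gln) — missense.
Codon 2: AAU (Asn) → GAU (Asp) — missense.
Codon 4: CGG (Arg) → CGC (Arg) — synonymous.
Codon 5: GUU (Val) → UUU (Phe) — missense.
Codon 6: CCG (Pro) → GCG (Ala) — missense.
Synonymous: 1 of 5.

1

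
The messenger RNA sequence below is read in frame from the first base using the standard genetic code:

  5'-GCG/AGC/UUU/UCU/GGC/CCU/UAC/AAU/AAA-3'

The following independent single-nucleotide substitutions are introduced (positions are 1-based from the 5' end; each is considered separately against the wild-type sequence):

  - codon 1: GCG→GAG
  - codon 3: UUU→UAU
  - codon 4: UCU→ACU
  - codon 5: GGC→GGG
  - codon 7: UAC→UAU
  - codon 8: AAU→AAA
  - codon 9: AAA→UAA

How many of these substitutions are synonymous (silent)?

Codon 1: GCG (Ala) → GAG (Glu) — missense.
Codon 3: UUU (Phe) → UAU (Tyr) — missense.
Codon 4: UCU (Ser) → ACU (Thr) — missense.
Codon 5: GGC (Gly) → GGG (Gly) — synonymous.
Codon 7: UAC (Tyr) → UAU (Tyr) — synonymous.
Codon 8: AAU (Asn) → AAA (Lys) — missense.
Codon 9: AAA (Lys) → UAA (Stop) — nonsense.
Synonymous: 2 of 7.

2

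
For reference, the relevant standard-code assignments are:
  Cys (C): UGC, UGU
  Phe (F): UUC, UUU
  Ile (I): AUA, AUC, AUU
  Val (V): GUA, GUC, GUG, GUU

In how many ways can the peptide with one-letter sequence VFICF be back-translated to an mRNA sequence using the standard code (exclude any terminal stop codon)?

96

Val: 4 codons.
Phe: 2 codons.
Ile: 3 codons.
Cys: 2 codons.
Phe: 2 codons.
4 × 2 × 3 × 2 × 2 = 96.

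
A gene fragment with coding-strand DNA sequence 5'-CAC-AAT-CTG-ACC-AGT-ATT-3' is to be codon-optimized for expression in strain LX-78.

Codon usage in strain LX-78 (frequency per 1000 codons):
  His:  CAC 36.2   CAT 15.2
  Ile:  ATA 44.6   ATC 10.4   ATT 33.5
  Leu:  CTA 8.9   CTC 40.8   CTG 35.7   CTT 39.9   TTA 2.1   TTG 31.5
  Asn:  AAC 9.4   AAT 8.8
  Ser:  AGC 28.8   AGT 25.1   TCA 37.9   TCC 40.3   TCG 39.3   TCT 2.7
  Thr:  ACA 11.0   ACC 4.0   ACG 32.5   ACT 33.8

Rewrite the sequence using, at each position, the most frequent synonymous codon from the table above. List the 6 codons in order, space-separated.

CAC AAC CTC ACT TCC ATA

Codon 1 (His): best is CAC at 36.2.
Codon 2 (Asn): best is AAC at 9.4.
Codon 3 (Leu): best is CTC at 40.8.
Codon 4 (Thr): best is ACT at 33.8.
Codon 5 (Ser): best is TCC at 40.3.
Codon 6 (Ile): best is ATA at 44.6.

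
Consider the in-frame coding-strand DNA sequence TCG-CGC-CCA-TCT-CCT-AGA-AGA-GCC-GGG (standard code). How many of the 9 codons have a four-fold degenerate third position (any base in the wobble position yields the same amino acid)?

7

Codon 1 TCG (Ser): third position 4-fold.
Codon 2 CGC (Arg): third position 4-fold.
Codon 3 CCA (Pro): third position 4-fold.
Codon 4 TCT (Ser): third position 4-fold.
Codon 5 CCT (Pro): third position 4-fold.
Codon 6 AGA (Arg): third position 2-fold.
Codon 7 AGA (Arg): third position 2-fold.
Codon 8 GCC (Ala): third position 4-fold.
Codon 9 GGG (Gly): third position 4-fold.
Four-fold degenerate third positions: 7.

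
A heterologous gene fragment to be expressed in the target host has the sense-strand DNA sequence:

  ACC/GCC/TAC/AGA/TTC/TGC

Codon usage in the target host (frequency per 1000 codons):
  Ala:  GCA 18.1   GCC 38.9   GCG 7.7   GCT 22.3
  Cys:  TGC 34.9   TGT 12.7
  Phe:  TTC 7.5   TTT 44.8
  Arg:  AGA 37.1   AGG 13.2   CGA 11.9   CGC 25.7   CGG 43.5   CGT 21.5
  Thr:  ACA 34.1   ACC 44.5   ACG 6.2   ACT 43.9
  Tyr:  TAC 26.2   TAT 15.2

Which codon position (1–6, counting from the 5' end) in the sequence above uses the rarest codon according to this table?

Codon 1 ACC (Thr): 44.5 per 1000.
Codon 2 GCC (Ala): 38.9 per 1000.
Codon 3 TAC (Tyr): 26.2 per 1000.
Codon 4 AGA (Arg): 37.1 per 1000.
Codon 5 TTC (Phe): 7.5 per 1000.
Codon 6 TGC (Cys): 34.9 per 1000.
Lowest frequency is 7.5 at codon 5.

5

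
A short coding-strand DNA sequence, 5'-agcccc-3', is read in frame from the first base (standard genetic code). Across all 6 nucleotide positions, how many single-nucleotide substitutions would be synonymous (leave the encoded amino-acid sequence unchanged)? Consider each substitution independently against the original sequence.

4

Codon 1 (AGC, Ser): 1 synonymous substitution.
Codon 2 (CCC, Pro): 3 synonymous substitutions.
Total: 1 + 3 = 4.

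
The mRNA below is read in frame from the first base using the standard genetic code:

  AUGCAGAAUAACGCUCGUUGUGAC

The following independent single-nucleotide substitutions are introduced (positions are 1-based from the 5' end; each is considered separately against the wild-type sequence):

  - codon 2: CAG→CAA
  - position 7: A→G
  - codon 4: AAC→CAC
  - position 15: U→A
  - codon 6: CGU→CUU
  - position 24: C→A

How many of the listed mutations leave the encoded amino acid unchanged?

2

Codon 2: CAG (Gln) → CAA (Gln) — synonymous.
Codon 3: AAU (Asn) → GAU (Asp) — missense.
Codon 4: AAC (Asn) → CAC (His) — missense.
Codon 5: GCU (Ala) → GCA (Ala) — synonymous.
Codon 6: CGU (Arg) → CUU (Leu) — missense.
Codon 8: GAC (Asp) → GAA (Glu) — missense.
Synonymous: 2 of 6.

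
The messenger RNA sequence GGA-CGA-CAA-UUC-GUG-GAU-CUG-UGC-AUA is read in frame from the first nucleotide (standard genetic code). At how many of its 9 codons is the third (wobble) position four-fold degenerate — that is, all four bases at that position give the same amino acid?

Codon 1 GGA (Gly): third position 4-fold.
Codon 2 CGA (Arg): third position 4-fold.
Codon 3 CAA (Gln): third position 2-fold.
Codon 4 UUC (Phe): third position 2-fold.
Codon 5 GUG (Val): third position 4-fold.
Codon 6 GAU (Asp): third position 2-fold.
Codon 7 CUG (Leu): third position 4-fold.
Codon 8 UGC (Cys): third position 2-fold.
Codon 9 AUA (Ile): third position 3-fold.
Four-fold degenerate third positions: 4.

4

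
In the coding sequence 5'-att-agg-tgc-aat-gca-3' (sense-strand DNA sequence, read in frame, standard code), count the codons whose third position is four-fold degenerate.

1

Codon 1 ATT (Ile): third position 3-fold.
Codon 2 AGG (Arg): third position 2-fold.
Codon 3 TGC (Cys): third position 2-fold.
Codon 4 AAT (Asn): third position 2-fold.
Codon 5 GCA (Ala): third position 4-fold.
Four-fold degenerate third positions: 1.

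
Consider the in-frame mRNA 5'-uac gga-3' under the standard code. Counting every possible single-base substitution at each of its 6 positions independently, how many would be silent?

4

Codon 1 (UAC, Tyr): 1 synonymous substitution.
Codon 2 (GGA, Gly): 3 synonymous substitutions.
Total: 1 + 3 = 4.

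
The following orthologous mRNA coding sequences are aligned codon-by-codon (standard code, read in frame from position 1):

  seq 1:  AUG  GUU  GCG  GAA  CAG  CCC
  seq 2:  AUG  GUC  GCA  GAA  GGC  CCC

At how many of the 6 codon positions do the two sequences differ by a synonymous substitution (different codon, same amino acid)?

Codon 1: AUG Met / AUG Met — identical.
Codon 2: GUU Val / GUC Val — synonymous.
Codon 3: GCG Ala / GCA Ala — synonymous.
Codon 4: GAA Glu / GAA Glu — identical.
Codon 5: CAG Gln / GGC Gly — nonsynonymous.
Codon 6: CCC Pro / CCC Pro — identical.
Synonymous differences: 2.

2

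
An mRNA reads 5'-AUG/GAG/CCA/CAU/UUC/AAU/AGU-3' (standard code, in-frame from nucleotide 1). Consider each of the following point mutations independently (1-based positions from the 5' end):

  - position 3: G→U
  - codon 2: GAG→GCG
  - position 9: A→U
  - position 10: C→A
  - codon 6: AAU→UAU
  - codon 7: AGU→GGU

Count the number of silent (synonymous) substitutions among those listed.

Codon 1: AUG (Met) → AUU (Ile) — missense.
Codon 2: GAG (Glu) → GCG (Ala) — missense.
Codon 3: CCA (Pro) → CCU (Pro) — synonymous.
Codon 4: CAU (His) → AAU (Asn) — missense.
Codon 6: AAU (Asn) → UAU (Tyr) — missense.
Codon 7: AGU (Ser) → GGU (Gly) — missense.
Synonymous: 1 of 6.

1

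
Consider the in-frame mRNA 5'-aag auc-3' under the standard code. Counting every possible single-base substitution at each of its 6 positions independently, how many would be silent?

Codon 1 (AAG, Lys): 1 synonymous substitution.
Codon 2 (AUC, Ile): 2 synonymous substitutions.
Total: 1 + 2 = 3.

3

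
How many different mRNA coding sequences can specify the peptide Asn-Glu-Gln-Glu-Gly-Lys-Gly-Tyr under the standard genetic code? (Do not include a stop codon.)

Asn: 2 codons.
Glu: 2 codons.
Gln: 2 codons.
Glu: 2 codons.
Gly: 4 codons.
Lys: 2 codons.
Gly: 4 codons.
Tyr: 2 codons.
2 × 2 × 2 × 2 × 4 × 2 × 4 × 2 = 1024.

1024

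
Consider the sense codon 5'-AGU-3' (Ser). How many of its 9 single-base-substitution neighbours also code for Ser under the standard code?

1

Position 1: none → 0 synonymous.
Position 2: none → 0 synonymous.
Position 3: AGC → 1 synonymous.
Total: 0 + 0 + 1 = 1.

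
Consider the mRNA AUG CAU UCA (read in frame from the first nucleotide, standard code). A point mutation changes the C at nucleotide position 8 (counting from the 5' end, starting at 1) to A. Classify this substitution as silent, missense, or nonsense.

Position 8 falls in codon 3: UCA → Ser.
After the substitution the codon is UAA → Stop.
The new codon is a stop codon, so this is a nonsense mutation.

nonsense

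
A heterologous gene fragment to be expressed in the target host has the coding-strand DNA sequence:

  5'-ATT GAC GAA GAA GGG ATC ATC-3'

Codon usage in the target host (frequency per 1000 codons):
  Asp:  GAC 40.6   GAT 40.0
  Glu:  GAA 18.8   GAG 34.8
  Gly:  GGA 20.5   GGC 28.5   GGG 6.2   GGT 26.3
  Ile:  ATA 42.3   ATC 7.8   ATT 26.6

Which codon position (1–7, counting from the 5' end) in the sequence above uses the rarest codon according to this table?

5

Codon 1 ATT (Ile): 26.6 per 1000.
Codon 2 GAC (Asp): 40.6 per 1000.
Codon 3 GAA (Glu): 18.8 per 1000.
Codon 4 GAA (Glu): 18.8 per 1000.
Codon 5 GGG (Gly): 6.2 per 1000.
Codon 6 ATC (Ile): 7.8 per 1000.
Codon 7 ATC (Ile): 7.8 per 1000.
Lowest frequency is 6.2 at codon 5.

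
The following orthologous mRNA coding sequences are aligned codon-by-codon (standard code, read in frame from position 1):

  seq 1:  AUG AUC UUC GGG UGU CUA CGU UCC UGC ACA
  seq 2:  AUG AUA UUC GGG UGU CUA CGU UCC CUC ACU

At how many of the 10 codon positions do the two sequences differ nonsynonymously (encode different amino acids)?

Codon 1: AUG Met / AUG Met — identical.
Codon 2: AUC Ile / AUA Ile — synonymous.
Codon 3: UUC Phe / UUC Phe — identical.
Codon 4: GGG Gly / GGG Gly — identical.
Codon 5: UGU Cys / UGU Cys — identical.
Codon 6: CUA Leu / CUA Leu — identical.
Codon 7: CGU Arg / CGU Arg — identical.
Codon 8: UCC Ser / UCC Ser — identical.
Codon 9: UGC Cys / CUC Leu — nonsynonymous.
Codon 10: ACA Thr / ACU Thr — synonymous.
Nonsynonymous differences: 1.

1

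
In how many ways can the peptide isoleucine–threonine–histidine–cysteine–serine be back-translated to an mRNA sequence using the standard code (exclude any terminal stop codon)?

Ile: 3 codons.
Thr: 4 codons.
His: 2 codons.
Cys: 2 codons.
Ser: 6 codons.
3 × 4 × 2 × 2 × 6 = 288.

288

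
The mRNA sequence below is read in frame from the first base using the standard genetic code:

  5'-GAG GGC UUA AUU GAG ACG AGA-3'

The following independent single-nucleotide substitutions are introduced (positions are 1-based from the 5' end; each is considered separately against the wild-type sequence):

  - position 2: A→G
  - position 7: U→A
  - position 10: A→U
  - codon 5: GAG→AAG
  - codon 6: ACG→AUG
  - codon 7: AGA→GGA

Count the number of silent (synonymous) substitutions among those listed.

0

Codon 1: GAG (Glu) → GGG (Gly) — missense.
Codon 3: UUA (Leu) → AUA (Ile) — missense.
Codon 4: AUU (Ile) → UUU (Phe) — missense.
Codon 5: GAG (Glu) → AAG (Lys) — missense.
Codon 6: ACG (Thr) → AUG (Met) — missense.
Codon 7: AGA (Arg) → GGA (Gly) — missense.
Synonymous: 0 of 6.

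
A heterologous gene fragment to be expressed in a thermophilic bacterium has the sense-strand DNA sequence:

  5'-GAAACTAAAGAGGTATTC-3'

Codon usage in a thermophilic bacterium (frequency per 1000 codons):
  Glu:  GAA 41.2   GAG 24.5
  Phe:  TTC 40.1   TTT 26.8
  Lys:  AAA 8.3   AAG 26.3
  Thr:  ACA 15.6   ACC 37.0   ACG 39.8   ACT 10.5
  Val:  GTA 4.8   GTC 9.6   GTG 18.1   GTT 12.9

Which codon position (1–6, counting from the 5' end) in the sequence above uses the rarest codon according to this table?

5

Codon 1 GAA (Glu): 41.2 per 1000.
Codon 2 ACT (Thr): 10.5 per 1000.
Codon 3 AAA (Lys): 8.3 per 1000.
Codon 4 GAG (Glu): 24.5 per 1000.
Codon 5 GTA (Val): 4.8 per 1000.
Codon 6 TTC (Phe): 40.1 per 1000.
Lowest frequency is 4.8 at codon 5.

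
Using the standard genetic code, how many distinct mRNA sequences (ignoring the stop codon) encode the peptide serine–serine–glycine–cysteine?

Ser: 6 codons.
Ser: 6 codons.
Gly: 4 codons.
Cys: 2 codons.
6 × 6 × 4 × 2 = 288.

288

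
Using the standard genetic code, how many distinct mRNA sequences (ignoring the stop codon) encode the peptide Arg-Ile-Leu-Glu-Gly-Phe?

1728

Arg: 6 codons.
Ile: 3 codons.
Leu: 6 codons.
Glu: 2 codons.
Gly: 4 codons.
Phe: 2 codons.
6 × 3 × 6 × 2 × 4 × 2 = 1728.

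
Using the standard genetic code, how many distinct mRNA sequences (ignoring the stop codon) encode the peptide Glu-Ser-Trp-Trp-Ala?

Glu: 2 codons.
Ser: 6 codons.
Trp: 1 codon.
Trp: 1 codon.
Ala: 4 codons.
2 × 6 × 1 × 1 × 4 = 48.

48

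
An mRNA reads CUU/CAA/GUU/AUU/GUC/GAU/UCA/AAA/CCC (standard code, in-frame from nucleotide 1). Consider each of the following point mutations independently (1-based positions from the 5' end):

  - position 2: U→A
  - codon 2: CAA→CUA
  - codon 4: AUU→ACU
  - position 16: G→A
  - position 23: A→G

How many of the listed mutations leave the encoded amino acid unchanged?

0

Codon 1: CUU (Leu) → CAU (His) — missense.
Codon 2: CAA (Gln) → CUA (Leu) — missense.
Codon 4: AUU (Ile) → ACU (Thr) — missense.
Codon 6: GAU (Asp) → AAU (Asn) — missense.
Codon 8: AAA (Lys) → AGA (Arg) — missense.
Synonymous: 0 of 5.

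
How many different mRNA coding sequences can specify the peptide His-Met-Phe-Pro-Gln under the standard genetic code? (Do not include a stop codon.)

His: 2 codons.
Met: 1 codon.
Phe: 2 codons.
Pro: 4 codons.
Gln: 2 codons.
2 × 1 × 2 × 4 × 2 = 32.

32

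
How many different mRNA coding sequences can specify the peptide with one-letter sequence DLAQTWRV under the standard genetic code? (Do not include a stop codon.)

Asp: 2 codons.
Leu: 6 codons.
Ala: 4 codons.
Gln: 2 codons.
Thr: 4 codons.
Trp: 1 codon.
Arg: 6 codons.
Val: 4 codons.
2 × 6 × 4 × 2 × 4 × 1 × 6 × 4 = 9216.

9216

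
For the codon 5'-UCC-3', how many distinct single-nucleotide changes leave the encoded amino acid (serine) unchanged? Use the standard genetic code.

3

Position 1: none → 0 synonymous.
Position 2: none → 0 synonymous.
Position 3: UCU, UCA, UCG → 3 synonymous.
Total: 0 + 0 + 3 = 3.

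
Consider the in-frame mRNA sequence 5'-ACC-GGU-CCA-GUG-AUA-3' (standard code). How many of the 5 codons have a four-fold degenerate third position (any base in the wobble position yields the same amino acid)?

4

Codon 1 ACC (Thr): third position 4-fold.
Codon 2 GGU (Gly): third position 4-fold.
Codon 3 CCA (Pro): third position 4-fold.
Codon 4 GUG (Val): third position 4-fold.
Codon 5 AUA (Ile): third position 3-fold.
Four-fold degenerate third positions: 4.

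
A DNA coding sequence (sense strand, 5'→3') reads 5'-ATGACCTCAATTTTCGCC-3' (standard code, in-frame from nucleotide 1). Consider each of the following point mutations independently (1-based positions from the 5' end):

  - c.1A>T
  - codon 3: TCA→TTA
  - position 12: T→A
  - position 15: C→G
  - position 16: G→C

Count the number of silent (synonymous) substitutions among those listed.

Codon 1: ATG (Met) → TTG (Leu) — missense.
Codon 3: TCA (Ser) → TTA (Leu) — missense.
Codon 4: ATT (Ile) → ATA (Ile) — synonymous.
Codon 5: TTC (Phe) → TTG (Leu) — missense.
Codon 6: GCC (Ala) → CCC (Pro) — missense.
Synonymous: 1 of 5.

1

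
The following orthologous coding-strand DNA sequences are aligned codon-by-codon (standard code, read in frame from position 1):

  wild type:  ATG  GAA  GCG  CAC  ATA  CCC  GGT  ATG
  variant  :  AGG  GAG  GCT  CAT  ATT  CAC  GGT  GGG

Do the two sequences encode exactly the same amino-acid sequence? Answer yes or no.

no

Codon 1: ATG Met / AGG Arg — nonsynonymous.
Codon 2: GAA Glu / GAG Glu — synonymous.
Codon 3: GCG Ala / GCT Ala — synonymous.
Codon 4: CAC His / CAT His — synonymous.
Codon 5: ATA Ile / ATT Ile — synonymous.
Codon 6: CCC Pro / CAC His — nonsynonymous.
Codon 7: GGT Gly / GGT Gly — identical.
Codon 8: ATG Met / GGG Gly — nonsynonymous.
Nonsynonymous differences: 3 → different protein.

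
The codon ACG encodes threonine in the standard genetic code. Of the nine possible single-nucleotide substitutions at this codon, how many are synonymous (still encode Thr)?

3

Position 1: none → 0 synonymous.
Position 2: none → 0 synonymous.
Position 3: ACU, ACC, ACA → 3 synonymous.
Total: 0 + 0 + 3 = 3.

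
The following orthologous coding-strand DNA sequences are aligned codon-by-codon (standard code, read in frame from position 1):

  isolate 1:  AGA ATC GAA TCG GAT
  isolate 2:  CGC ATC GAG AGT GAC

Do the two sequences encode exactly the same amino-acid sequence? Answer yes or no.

Codon 1: AGA Arg / CGC Arg — synonymous.
Codon 2: ATC Ile / ATC Ile — identical.
Codon 3: GAA Glu / GAG Glu — synonymous.
Codon 4: TCG Ser / AGT Ser — synonymous.
Codon 5: GAT Asp / GAC Asp — synonymous.
Nonsynonymous differences: 0 → same protein.

yes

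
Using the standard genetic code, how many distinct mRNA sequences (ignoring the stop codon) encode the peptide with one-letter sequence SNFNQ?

Ser: 6 codons.
Asn: 2 codons.
Phe: 2 codons.
Asn: 2 codons.
Gln: 2 codons.
6 × 2 × 2 × 2 × 2 = 96.

96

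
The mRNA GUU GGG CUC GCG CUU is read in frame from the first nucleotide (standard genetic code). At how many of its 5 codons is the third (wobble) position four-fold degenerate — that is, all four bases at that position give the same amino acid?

Codon 1 GUU (Val): third position 4-fold.
Codon 2 GGG (Gly): third position 4-fold.
Codon 3 CUC (Leu): third position 4-fold.
Codon 4 GCG (Ala): third position 4-fold.
Codon 5 CUU (Leu): third position 4-fold.
Four-fold degenerate third positions: 5.

5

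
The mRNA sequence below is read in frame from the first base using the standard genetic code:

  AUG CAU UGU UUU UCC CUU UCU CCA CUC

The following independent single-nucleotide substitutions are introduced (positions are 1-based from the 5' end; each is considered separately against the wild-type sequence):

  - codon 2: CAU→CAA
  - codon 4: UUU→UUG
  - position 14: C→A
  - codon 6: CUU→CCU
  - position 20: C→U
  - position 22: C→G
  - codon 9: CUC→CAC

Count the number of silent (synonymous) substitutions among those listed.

Codon 2: CAU (His) → CAA (Gln) — missense.
Codon 4: UUU (Phe) → UUG (Leu) — missense.
Codon 5: UCC (Ser) → UAC (Tyr) — missense.
Codon 6: CUU (Leu) → CCU (Pro) — missense.
Codon 7: UCU (Ser) → UUU (Phe) — missense.
Codon 8: CCA (Pro) → GCA (Ala) — missense.
Codon 9: CUC (Leu) → CAC (His) — missense.
Synonymous: 0 of 7.

0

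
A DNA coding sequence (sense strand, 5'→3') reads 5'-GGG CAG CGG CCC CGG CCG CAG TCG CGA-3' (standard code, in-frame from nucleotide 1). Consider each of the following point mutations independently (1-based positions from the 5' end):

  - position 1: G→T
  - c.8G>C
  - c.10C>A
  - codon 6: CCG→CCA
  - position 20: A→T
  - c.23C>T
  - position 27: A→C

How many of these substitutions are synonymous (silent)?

2

Codon 1: GGG (Gly) → TGG (Trp) — missense.
Codon 3: CGG (Arg) → CCG (Pro) — missense.
Codon 4: CCC (Pro) → ACC (Thr) — missense.
Codon 6: CCG (Pro) → CCA (Pro) — synonymous.
Codon 7: CAG (Gln) → CTG (Leu) — missense.
Codon 8: TCG (Ser) → TTG (Leu) — missense.
Codon 9: CGA (Arg) → CGC (Arg) — synonymous.
Synonymous: 2 of 7.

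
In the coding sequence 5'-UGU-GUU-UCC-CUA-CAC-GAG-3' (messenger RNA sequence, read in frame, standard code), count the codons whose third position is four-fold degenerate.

Codon 1 UGU (Cys): third position 2-fold.
Codon 2 GUU (Val): third position 4-fold.
Codon 3 UCC (Ser): third position 4-fold.
Codon 4 CUA (Leu): third position 4-fold.
Codon 5 CAC (His): third position 2-fold.
Codon 6 GAG (Glu): third position 2-fold.
Four-fold degenerate third positions: 3.

3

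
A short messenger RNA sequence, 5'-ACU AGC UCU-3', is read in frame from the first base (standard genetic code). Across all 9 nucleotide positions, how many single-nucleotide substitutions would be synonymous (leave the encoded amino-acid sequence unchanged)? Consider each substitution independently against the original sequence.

7

Codon 1 (ACU, Thr): 3 synonymous substitutions.
Codon 2 (AGC, Ser): 1 synonymous substitution.
Codon 3 (UCU, Ser): 3 synonymous substitutions.
Total: 3 + 1 + 3 = 7.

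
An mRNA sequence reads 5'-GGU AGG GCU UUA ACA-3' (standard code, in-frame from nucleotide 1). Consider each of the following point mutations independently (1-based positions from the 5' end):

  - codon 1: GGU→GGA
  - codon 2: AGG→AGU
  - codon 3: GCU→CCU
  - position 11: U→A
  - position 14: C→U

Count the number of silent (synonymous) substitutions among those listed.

Codon 1: GGU (Gly) → GGA (Gly) — synonymous.
Codon 2: AGG (Arg) → AGU (Ser) — missense.
Codon 3: GCU (Ala) → CCU (Pro) — missense.
Codon 4: UUA (Leu) → UAA (Stop) — nonsense.
Codon 5: ACA (Thr) → AUA (Ile) — missense.
Synonymous: 1 of 5.

1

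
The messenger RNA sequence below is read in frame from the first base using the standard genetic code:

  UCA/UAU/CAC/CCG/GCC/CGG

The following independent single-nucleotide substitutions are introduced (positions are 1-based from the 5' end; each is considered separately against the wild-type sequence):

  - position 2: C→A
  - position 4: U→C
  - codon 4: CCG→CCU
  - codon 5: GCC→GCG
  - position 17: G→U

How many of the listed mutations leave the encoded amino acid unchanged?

2

Codon 1: UCA (Ser) → UAA (Stop) — nonsense.
Codon 2: UAU (Tyr) → CAU (His) — missense.
Codon 4: CCG (Pro) → CCU (Pro) — synonymous.
Codon 5: GCC (Ala) → GCG (Ala) — synonymous.
Codon 6: CGG (Arg) → CUG (Leu) — missense.
Synonymous: 2 of 5.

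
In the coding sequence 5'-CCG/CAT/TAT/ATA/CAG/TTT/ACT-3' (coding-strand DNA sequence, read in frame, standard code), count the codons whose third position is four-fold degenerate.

2

Codon 1 CCG (Pro): third position 4-fold.
Codon 2 CAT (His): third position 2-fold.
Codon 3 TAT (Tyr): third position 2-fold.
Codon 4 ATA (Ile): third position 3-fold.
Codon 5 CAG (Gln): third position 2-fold.
Codon 6 TTT (Phe): third position 2-fold.
Codon 7 ACT (Thr): third position 4-fold.
Four-fold degenerate third positions: 2.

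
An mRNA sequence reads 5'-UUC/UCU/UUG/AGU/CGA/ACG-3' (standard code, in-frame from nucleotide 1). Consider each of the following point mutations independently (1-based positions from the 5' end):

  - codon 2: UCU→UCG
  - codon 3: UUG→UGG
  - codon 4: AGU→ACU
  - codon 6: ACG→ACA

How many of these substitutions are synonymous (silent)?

2

Codon 2: UCU (Ser) → UCG (Ser) — synonymous.
Codon 3: UUG (Leu) → UGG (Trp) — missense.
Codon 4: AGU (Ser) → ACU (Thr) — missense.
Codon 6: ACG (Thr) → ACA (Thr) — synonymous.
Synonymous: 2 of 4.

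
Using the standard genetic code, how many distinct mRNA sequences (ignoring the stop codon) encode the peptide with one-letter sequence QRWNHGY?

Gln: 2 codons.
Arg: 6 codons.
Trp: 1 codon.
Asn: 2 codons.
His: 2 codons.
Gly: 4 codons.
Tyr: 2 codons.
2 × 6 × 1 × 2 × 2 × 4 × 2 = 384.

384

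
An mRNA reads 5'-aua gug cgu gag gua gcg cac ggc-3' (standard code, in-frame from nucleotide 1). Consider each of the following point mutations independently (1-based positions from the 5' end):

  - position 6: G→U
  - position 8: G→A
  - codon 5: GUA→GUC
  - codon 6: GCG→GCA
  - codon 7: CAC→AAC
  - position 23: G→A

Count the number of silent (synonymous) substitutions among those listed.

3

Codon 2: GUG (Val) → GUU (Val) — synonymous.
Codon 3: CGU (Arg) → CAU (His) — missense.
Codon 5: GUA (Val) → GUC (Val) — synonymous.
Codon 6: GCG (Ala) → GCA (Ala) — synonymous.
Codon 7: CAC (His) → AAC (Asn) — missense.
Codon 8: GGC (Gly) → GAC (Asp) — missense.
Synonymous: 3 of 6.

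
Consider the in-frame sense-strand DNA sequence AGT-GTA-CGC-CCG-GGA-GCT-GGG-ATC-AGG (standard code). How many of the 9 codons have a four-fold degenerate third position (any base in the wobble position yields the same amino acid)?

Codon 1 AGT (Ser): third position 2-fold.
Codon 2 GTA (Val): third position 4-fold.
Codon 3 CGC (Arg): third position 4-fold.
Codon 4 CCG (Pro): third position 4-fold.
Codon 5 GGA (Gly): third position 4-fold.
Codon 6 GCT (Ala): third position 4-fold.
Codon 7 GGG (Gly): third position 4-fold.
Codon 8 ATC (Ile): third position 3-fold.
Codon 9 AGG (Arg): third position 2-fold.
Four-fold degenerate third positions: 6.

6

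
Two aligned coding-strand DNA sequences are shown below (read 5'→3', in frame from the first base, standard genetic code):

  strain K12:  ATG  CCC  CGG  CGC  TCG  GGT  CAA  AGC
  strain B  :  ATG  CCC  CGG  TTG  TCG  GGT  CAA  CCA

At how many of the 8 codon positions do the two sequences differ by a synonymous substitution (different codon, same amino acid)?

Codon 1: ATG Met / ATG Met — identical.
Codon 2: CCC Pro / CCC Pro — identical.
Codon 3: CGG Arg / CGG Arg — identical.
Codon 4: CGC Arg / TTG Leu — nonsynonymous.
Codon 5: TCG Ser / TCG Ser — identical.
Codon 6: GGT Gly / GGT Gly — identical.
Codon 7: CAA Gln / CAA Gln — identical.
Codon 8: AGC Ser / CCA Pro — nonsynonymous.
Synonymous differences: 0.

0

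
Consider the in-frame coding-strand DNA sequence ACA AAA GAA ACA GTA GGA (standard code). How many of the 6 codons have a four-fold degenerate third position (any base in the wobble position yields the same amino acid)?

Codon 1 ACA (Thr): third position 4-fold.
Codon 2 AAA (Lys): third position 2-fold.
Codon 3 GAA (Glu): third position 2-fold.
Codon 4 ACA (Thr): third position 4-fold.
Codon 5 GTA (Val): third position 4-fold.
Codon 6 GGA (Gly): third position 4-fold.
Four-fold degenerate third positions: 4.

4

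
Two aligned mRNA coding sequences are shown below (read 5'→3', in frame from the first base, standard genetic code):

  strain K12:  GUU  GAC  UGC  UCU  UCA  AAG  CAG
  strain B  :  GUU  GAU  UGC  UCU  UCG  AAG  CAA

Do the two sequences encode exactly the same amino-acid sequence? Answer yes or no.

yes

Codon 1: GUU Val / GUU Val — identical.
Codon 2: GAC Asp / GAU Asp — synonymous.
Codon 3: UGC Cys / UGC Cys — identical.
Codon 4: UCU Ser / UCU Ser — identical.
Codon 5: UCA Ser / UCG Ser — synonymous.
Codon 6: AAG Lys / AAG Lys — identical.
Codon 7: CAG Gln / CAA Gln — synonymous.
Nonsynonymous differences: 0 → same protein.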